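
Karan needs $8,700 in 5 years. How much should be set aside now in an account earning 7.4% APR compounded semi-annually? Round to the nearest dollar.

$6,050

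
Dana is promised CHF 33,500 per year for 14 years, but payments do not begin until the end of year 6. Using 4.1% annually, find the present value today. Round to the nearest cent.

CHF 287,555.02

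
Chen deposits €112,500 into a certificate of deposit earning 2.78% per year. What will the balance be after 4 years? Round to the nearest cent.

€125,541.40

FV = 112,500 × (1 + 0.0278)^4 = 125,541.4024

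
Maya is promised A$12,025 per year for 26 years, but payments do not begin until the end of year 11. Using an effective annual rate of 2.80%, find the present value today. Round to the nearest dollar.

A$166,915

PV at t=10 (ordinary 26-year annuity): 12025 × a(26|0.028) = 12025 × 18.295375 = 220,001.8870
PV₀ = 220,001.8870 / (1+0.028)^10 = 220,001.8870 / 1.318048 = 166,914.9587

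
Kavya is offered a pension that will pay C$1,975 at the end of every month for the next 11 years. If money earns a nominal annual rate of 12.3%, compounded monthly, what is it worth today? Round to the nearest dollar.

C$142,537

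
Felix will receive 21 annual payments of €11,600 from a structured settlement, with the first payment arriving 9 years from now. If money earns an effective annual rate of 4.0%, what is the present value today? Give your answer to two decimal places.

€118,911.25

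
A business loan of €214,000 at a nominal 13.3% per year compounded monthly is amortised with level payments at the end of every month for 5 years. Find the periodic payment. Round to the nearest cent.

€4,902.09

Periodic rate i = 0.133/12 = 0.0110833; n = 5 × 12 = 60 periods.
PMT = 214000 / ( [1 − (1+0.0110833)^(−60)] / 0.0110833 ) = 214000 / 43.654891 = 4,902.0853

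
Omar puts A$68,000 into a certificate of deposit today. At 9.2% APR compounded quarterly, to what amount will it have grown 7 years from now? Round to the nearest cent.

A$128,536.56

With 4 periods per year: i = 0.023, n = 28.
FV = PV·(1+i)^n = 68,000 × 1.890243 = 128,536.5552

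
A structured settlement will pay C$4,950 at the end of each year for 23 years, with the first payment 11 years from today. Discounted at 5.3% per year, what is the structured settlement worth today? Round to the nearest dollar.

C$38,734

Value one period before first payment (t=10): 4950 × [1 − (1+0.053)^(−23)] / 0.053 = 4950 × 13.115226 = 64,920.3702
Discount back 10 years: 64,920.3702 × (1+0.053)^(−10) = 64,920.3702 × 0.596645 = 38,734.4395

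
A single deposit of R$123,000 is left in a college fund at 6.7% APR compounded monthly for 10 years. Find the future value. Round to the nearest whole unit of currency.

R$239,924

i = 0.067/12 = 0.00558333 per month; n = 10·12 = 120.
123,000 × (1+0.00558333)^120 = 123,000 × 1.950599 = 239,923.6798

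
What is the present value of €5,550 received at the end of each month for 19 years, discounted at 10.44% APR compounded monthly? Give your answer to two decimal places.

€549,412.75

Periodic rate i = 0.1044/12 = 0.0087; n = 19 × 12 = 228 periods.
Annuity factor a(228|0.0087) = 98.993289; PV = 5550 × 98.993289 = 549,412.7514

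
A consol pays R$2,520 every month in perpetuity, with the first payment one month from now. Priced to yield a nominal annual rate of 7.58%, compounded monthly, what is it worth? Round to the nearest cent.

Periodic rate i = 0.0758/12 = 0.00631667.
PV = C/r = 2520/0.00631667 = 398,944.5910

R$398,944.59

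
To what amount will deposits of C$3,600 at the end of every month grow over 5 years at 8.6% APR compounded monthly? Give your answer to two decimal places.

C$268,694.92

With 12 periods per year: i = 0.00716667, n = 60.
FV = 3600 × [(1+0.00716667)^60 − 1] / 0.00716667 = 3600 × 74.637478 = 268,694.9225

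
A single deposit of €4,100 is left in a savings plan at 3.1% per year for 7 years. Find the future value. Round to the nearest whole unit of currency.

€5,077

4,100 × (1+0.031)^7 = 4,100 × 1.238257 = 5,076.8521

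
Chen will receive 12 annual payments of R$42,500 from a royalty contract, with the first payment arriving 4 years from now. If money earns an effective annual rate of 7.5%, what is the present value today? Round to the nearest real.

R$264,630

Value one period before first payment (t=3): 42500 × [1 − (1+0.075)^(−12)] / 0.075 = 42500 × 7.735278 = 328,749.3267
Discount back 3 years: 328,749.3267 × (1+0.075)^(−3) = 328,749.3267 × 0.804961 = 264,630.2452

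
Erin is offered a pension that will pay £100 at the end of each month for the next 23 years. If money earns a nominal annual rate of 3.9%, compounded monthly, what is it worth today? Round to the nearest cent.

i = 0.039/12 = 0.00325 per month; n = 23·12 = 276.
PV = PMT · [1 − (1+i)^(−n)] / i = 100 · 182.035460 = 18,203.5460

£18,203.55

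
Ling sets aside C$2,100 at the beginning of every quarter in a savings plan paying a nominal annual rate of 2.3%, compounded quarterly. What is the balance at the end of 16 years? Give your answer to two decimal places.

Periodic rate i = 0.023/4 = 0.00575; n = 16 × 4 = 64 periods.
FV = PMT · [(1+i)^n − 1] / i × (1+i) = 2100 · 77.542456 = 162,839.1580
(Beginning-of-period payments → annuity-due factor ×(1+i).)

C$162,839.16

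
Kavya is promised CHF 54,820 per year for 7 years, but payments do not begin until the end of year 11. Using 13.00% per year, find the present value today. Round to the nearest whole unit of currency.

CHF 71,422

PV at t=10 (ordinary 7-year annuity): 54820 × a(7|0.13) = 54820 × 4.422610 = 242,447.5039
PV₀ = 242,447.5039 / (1+0.13)^10 = 242,447.5039 / 3.394567 = 71,422.2097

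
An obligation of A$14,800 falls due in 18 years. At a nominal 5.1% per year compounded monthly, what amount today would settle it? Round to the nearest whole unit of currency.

A$5,921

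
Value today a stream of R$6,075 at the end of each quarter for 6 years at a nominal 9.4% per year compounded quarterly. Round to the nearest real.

R$110,474

i = 0.094/4 = 0.0235 per quarter; n = 6·4 = 24.
Annuity factor a(24|0.0235) = 18.184971; PV = 6075 × 18.184971 = 110,473.7008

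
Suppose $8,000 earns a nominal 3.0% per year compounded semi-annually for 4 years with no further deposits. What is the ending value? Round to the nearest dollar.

Periodic rate i = 0.03/2 = 0.015; n = 4 × 2 = 8 periods.
8,000 × (1+0.015)^8 = 8,000 × 1.126493 = 9,011.9407

$9,012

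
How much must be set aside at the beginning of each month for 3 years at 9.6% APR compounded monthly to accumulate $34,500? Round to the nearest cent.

$824.16

i = 0.096/12 = 0.008 per month; n = 3·12 = 36.
PMT = 34500 / ( [(1+0.008)^36 − 1] / 0.008 × (1+i) ) = 34500 / 41.860959 = 824.1569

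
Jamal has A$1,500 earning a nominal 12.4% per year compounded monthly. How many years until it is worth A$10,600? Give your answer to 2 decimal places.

Periodic rate i = 0.124/12 = 0.0103333.
(1+i)^n = 10600/1500 = 7.06667, so n = ln 7.06667 / ln 1.01033 = 190.2072 months
= 190.2072/12 years

15.85 years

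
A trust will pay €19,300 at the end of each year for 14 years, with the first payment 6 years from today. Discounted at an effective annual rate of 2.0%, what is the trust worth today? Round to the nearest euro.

PV at t=5 (ordinary 14-year annuity): 19300 × a(14|0.02) = 19300 × 12.106249 = 233,650.6013
PV₀ = 233,650.6013 / (1+0.02)^5 = 233,650.6013 / 1.104081 = 211,624.5483

€211,625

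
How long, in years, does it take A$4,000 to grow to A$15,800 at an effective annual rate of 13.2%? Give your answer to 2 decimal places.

11.08 years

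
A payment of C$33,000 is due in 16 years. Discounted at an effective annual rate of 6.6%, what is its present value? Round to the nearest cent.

C$11,868.58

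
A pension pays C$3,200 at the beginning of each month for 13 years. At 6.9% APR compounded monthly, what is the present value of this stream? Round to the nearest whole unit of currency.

i = 0.069/12 = 0.00575 per month; n = 13·12 = 156.
PV = 3200 × [1 − (1+0.00575)^(−156)] / 0.00575 × (1+i) = 3200 × 103.401564 = 330,885.0051
(Beginning-of-period payments → annuity-due factor ×(1+i).)

C$330,885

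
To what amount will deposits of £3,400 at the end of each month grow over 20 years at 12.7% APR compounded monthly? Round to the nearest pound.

i = 0.127/12 = 0.0105833 per month; n = 20·12 = 240.
FV = PMT · [(1+i)^n − 1] / i = 3400 · 1087.706736 = 3,698,202.9008

£3,698,203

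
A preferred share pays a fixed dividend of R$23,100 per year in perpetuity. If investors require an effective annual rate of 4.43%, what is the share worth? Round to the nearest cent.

R$521,444.70

PV = PMT / i = 23100 / 0.0443 = 521,444.6953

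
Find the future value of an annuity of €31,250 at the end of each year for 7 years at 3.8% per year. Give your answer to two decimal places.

€245,328.28

FV = PMT · [(1+i)^n − 1] / i = 31250 · 7.850505 = 245,328.2770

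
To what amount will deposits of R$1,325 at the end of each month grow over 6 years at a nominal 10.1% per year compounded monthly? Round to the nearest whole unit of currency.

R$130,418

Periodic rate i = 0.101/12 = 0.00841667; n = 6 × 12 = 72 periods.
FV = 1325 × [(1+0.00841667)^72 − 1] / 0.00841667 = 1325 × 98.428694 = 130,418.0199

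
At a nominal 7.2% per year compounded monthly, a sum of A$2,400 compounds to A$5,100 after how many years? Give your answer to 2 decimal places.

10.50 years

Periodic rate i = 0.072/12 = 0.006.
(1+i)^n = 5100/2400 = 2.12500, so n = ln 2.12500 / ln 1.006 = 126.0051 months
= 126.0051/12 years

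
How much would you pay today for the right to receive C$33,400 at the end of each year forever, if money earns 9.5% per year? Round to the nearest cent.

C$351,578.95

PV = PMT / i = 33400 / 0.095 = 351,578.9474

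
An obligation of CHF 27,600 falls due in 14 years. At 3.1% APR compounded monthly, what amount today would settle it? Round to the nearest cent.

CHF 17,892.39

With 12 periods per year: i = 0.00258333, n = 168.
Discount factor = (1+0.00258333)^(−168) = 0.648275; PV = 27,600 × 0.648275 = 17,892.3884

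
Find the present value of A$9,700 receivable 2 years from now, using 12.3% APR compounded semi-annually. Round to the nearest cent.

A$7,639.97

i = 0.123/2 = 0.0615 per half-year; n = 2·2 = 4.
PV = 9,700 / (1 + 0.0615)^4 = 9,700 / 1.269638 = 7,639.9715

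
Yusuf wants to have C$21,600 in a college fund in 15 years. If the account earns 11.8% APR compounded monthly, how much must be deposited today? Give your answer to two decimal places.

C$3,711.14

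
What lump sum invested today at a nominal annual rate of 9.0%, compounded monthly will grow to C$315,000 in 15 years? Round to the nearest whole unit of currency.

Periodic rate i = 0.09/12 = 0.0075; n = 15 × 12 = 180 periods.
Discount factor = (1+0.0075)^(−180) = 0.260549; PV = 315,000 × 0.260549 = 82,073.0716

C$82,073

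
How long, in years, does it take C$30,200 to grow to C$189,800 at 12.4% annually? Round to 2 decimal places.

15.72 years

(1+i)^n = 189800/30200 = 6.28477, so n = ln 6.28477 / ln 1.124 = 15.7248 years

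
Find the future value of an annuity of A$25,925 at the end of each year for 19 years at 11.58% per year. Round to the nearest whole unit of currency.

FV = 25925 × [(1+0.1158)^19 − 1] / 0.1158 = 25925 × 60.616406 = 1,571,480.3311

A$1,571,480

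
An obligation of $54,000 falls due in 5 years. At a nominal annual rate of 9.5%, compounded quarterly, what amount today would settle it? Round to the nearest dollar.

$33,769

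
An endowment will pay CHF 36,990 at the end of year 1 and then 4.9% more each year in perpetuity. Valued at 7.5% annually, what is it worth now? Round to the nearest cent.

CHF 1,422,692.31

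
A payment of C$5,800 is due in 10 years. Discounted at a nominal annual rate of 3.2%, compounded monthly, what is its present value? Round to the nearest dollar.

C$4,213

Periodic rate i = 0.032/12 = 0.00266667; n = 10 × 12 = 120 periods.
PV = 5,800 / (1 + 0.00266667)^120 = 5,800 / 1.376541 = 4,213.4586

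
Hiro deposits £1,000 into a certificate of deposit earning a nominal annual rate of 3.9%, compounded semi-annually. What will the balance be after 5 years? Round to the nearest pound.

£1,213

Periodic rate i = 0.039/2 = 0.0195; n = 5 × 2 = 10 periods.
FV = 1,000 × (1 + 0.0195)^10 = 1,213.0321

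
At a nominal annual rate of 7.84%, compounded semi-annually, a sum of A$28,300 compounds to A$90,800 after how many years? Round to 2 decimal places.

15.16 years

Periodic rate i = 0.0784/2 = 0.0392.
(1+i)^n = 90800/28300 = 3.20848, so n = ln 3.20848 / ln 1.0392 = 30.3189 half-years
= 30.3189/2 years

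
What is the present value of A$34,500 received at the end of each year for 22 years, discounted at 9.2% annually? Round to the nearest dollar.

Annuity factor a(22|0.092) = 9.301680; PV = 34500 × 9.301680 = 320,907.9771

A$320,908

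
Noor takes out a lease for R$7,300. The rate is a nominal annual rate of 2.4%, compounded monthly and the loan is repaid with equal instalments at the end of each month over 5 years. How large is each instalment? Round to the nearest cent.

R$129.23

With 12 periods per year: i = 0.002, n = 60.
PMT = 7300 / ( [1 − (1+0.002)^(−60)] / 0.002 ) = 7300 / 56.486634 = 129.2341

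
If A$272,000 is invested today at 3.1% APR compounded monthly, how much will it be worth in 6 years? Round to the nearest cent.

A$327,524.29

Periodic rate i = 0.031/12 = 0.00258333; n = 6 × 12 = 72 periods.
272,000 × (1+0.00258333)^72 = 272,000 × 1.204133 = 327,524.2929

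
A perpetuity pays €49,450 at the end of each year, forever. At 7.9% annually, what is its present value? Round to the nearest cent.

PV = PMT / i = 49450 / 0.079 = 625,949.3671

€625,949.37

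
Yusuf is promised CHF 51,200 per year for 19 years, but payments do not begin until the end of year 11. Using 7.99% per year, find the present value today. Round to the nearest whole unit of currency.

PV at t=10 (ordinary 19-year annuity): 51200 × a(19|0.0799) = 51200 × 9.610512 = 492,058.2195
PV₀ = 492,058.2195 / (1+0.0799)^10 = 492,058.2195 / 2.156927 = 228,129.3059

CHF 228,129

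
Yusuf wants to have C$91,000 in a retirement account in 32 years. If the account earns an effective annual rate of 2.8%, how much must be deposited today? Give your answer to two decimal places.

C$37,606.40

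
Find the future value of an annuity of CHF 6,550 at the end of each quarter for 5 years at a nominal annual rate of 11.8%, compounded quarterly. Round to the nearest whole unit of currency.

CHF 175,109

Periodic rate i = 0.118/4 = 0.0295; n = 5 × 4 = 20 periods.
Accumulation factor s(20|0.0295) = 26.734129; FV = 6550 × 26.734129 = 175,108.5448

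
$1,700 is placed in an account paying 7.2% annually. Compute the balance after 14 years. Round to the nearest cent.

$4,499.62

1,700 × (1+0.072)^14 = 1,700 × 2.646836 = 4,499.6208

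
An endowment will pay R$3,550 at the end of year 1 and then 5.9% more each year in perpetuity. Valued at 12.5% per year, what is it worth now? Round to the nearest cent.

R$53,787.88

PV = D₁/(r − g) = 3550/(0.125 − 0.059) = 53,787.8788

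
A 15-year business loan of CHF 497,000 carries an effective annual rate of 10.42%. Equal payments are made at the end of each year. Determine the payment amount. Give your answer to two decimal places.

CHF 66,916.68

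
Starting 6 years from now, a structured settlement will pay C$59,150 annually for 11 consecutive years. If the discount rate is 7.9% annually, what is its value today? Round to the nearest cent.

C$290,129.87

PV at t=5 (ordinary 11-year annuity): 59150 × a(11|0.079) = 59150 × 7.173728 = 424,326.0199
PV₀ = 424,326.0199 / (1+0.079)^5 = 424,326.0199 / 1.462538 = 290,129.8679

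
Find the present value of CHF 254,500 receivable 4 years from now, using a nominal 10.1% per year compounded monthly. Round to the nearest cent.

i = 0.101/12 = 0.00841667 per month; n = 4·12 = 48.
PV = 254,500 / (1 + 0.00841667)^48 = 254,500 / 1.495274 = 170,202.9456

CHF 170,202.95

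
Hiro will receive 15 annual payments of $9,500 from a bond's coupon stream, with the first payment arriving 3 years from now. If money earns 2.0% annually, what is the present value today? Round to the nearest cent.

$117,327.95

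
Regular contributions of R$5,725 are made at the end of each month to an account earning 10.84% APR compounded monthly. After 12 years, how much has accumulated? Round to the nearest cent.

Periodic rate i = 0.1084/12 = 0.00903333; n = 12 × 12 = 144 periods.
FV = 5725 × [(1+0.00903333)^144 − 1] / 0.00903333 = 5725 × 293.451968 = 1,680,012.5151

R$1,680,012.52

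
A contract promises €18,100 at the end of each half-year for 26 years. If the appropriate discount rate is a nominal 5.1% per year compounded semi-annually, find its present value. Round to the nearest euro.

i = 0.051/2 = 0.0255 per half-year; n = 26·2 = 52.
PV = 18100 × [1 − (1+0.0255)^(−52)] / 0.0255 = 18100 × 28.627898 = 518,164.9508

€518,165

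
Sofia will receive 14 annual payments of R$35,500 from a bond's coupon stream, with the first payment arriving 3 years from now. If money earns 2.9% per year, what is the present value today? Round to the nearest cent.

R$381,320.56

Value one period before first payment (t=2): 35500 × [1 − (1+0.029)^(−14)] / 0.029 = 35500 × 11.373460 = 403,757.8474
Discount back 2 years: 403,757.8474 × (1+0.029)^(−2) = 403,757.8474 × 0.944429 = 381,320.5640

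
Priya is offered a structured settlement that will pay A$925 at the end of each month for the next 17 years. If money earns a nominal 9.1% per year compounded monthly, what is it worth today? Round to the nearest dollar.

A$95,859

Periodic rate i = 0.091/12 = 0.00758333; n = 17 × 12 = 204 periods.
PV = PMT · [1 − (1+i)^(−n)] / i = 925 · 103.630977 = 95,858.6541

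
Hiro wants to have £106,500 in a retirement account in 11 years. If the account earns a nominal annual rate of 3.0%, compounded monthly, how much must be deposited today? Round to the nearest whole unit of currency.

Periodic rate i = 0.03/12 = 0.0025; n = 11 × 12 = 132 periods.
PV = 106,500 / (1 + 0.0025)^132 = 106,500 / 1.390395 = 76,596.9148

£76,597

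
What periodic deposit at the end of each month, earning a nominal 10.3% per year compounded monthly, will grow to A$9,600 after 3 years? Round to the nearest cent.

A$228.72

i = 0.103/12 = 0.00858333 per month; n = 3·12 = 36.
FV-annuity factor = 41.972919; PMT = 9600 / 41.972919 = 228.7189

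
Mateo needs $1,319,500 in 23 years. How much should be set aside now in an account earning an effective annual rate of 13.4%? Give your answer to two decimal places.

Discount factor = (1+0.134)^(−23) = 0.055450; PV = 1,319,500 × 0.055450 = 73,165.9709

$73,165.97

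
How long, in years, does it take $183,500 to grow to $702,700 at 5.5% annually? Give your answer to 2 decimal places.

25.08 years

(1+i)^n = 702700/183500 = 3.82943, so n = ln 3.82943 / ln 1.055 = 25.0784 years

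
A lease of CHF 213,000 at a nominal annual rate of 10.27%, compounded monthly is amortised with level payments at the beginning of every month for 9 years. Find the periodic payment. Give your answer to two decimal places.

CHF 3,004.28

Periodic rate i = 0.1027/12 = 0.00855833; n = 9 × 12 = 108 periods.
PMT = 213000 / ( [1 − (1+0.00855833)^(−108)] / 0.00855833 × (1+i) ) = 213000 / 70.898873 = 3,004.2791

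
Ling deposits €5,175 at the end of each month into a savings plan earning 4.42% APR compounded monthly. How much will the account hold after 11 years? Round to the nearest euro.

€877,652

Periodic rate i = 0.0442/12 = 0.00368333; n = 11 × 12 = 132 periods.
Accumulation factor s(132|0.00368333) = 169.594572; FV = 5175 × 169.594572 = 877,651.9106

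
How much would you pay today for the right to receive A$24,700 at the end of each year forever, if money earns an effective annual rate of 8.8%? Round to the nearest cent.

A$280,681.82

PV = C/r = 24700/0.088 = 280,681.8182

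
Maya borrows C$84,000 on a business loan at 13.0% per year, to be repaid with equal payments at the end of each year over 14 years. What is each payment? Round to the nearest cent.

C$13,328.07

Annuity-PV factor = 6.302488; PMT = 84000 / 6.302488 = 13,328.0697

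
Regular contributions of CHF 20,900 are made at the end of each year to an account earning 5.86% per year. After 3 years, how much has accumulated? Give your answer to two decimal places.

CHF 66,445.99

FV = PMT · [(1+i)^n − 1] / i = 20900 · 3.179234 = 66,445.9898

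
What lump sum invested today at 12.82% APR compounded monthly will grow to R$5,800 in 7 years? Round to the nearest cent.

R$2,375.52

i = 0.1282/12 = 0.0106833 per month; n = 7·12 = 84.
PV = 5,800 / (1 + 0.0106833)^84 = 5,800 / 2.441568 = 2,375.5231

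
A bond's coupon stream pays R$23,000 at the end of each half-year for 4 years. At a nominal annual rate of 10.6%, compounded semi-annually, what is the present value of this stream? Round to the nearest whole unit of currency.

R$146,868

With 2 periods per year: i = 0.053, n = 8.
Annuity factor a(8|0.053) = 6.385551; PV = 23000 × 6.385551 = 146,867.6820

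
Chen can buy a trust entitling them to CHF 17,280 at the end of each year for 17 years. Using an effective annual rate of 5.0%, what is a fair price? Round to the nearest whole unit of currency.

PV = PMT · [1 − (1+i)^(−n)] / i = 17280 · 11.274066 = 194,815.8648

CHF 194,816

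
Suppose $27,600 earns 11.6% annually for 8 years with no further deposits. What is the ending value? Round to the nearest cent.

$66,408.34

27,600 × (1+0.116)^8 = 27,600 × 2.406099 = 66,408.3422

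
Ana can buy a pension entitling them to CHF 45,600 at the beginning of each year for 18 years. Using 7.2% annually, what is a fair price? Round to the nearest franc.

PV = PMT · [1 − (1+i)^(−n)] / i × (1+i) = 45600 · 10.629413 = 484,701.2380
(annuity-due: payments at period start, so ×(1+i).)

CHF 484,701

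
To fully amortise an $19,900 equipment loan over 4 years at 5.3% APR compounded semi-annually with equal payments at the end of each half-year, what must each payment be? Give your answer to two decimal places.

$2,793.18

With 2 periods per year: i = 0.0265, n = 8.
Annuity-PV factor = 7.124498; PMT = 19900 / 7.124498 = 2,793.1792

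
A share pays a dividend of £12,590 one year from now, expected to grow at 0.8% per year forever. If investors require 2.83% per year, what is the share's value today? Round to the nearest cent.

PV = PMT / (i − g) = 12590 / (0.0283 − 0.008) = 12590 / 0.020300 = 620,197.0443

£620,197.04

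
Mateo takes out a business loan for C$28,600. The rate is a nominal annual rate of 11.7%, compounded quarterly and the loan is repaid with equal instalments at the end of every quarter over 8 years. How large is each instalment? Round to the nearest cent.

C$1,388.45

Periodic rate i = 0.117/4 = 0.02925; n = 8 × 4 = 32 periods.
PMT = 28600 / ( [1 − (1+0.02925)^(−32)] / 0.02925 ) = 28600 / 20.598452 = 1,388.4539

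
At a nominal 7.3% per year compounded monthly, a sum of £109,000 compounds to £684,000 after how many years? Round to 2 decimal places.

Periodic rate i = 0.073/12 = 0.00608333.
n = ln(684000/109000) / ln(1+0.00608333) = ln(6.27523) / 0.006065 = 302.8259 months
= 302.8259/12 years

25.24 years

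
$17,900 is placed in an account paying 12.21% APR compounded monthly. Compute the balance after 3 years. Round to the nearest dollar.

i = 0.1221/12 = 0.010175 per month; n = 3·12 = 36.
17,900 × (1+0.010175)^36 = 17,900 × 1.439720 = 25,770.9969

$25,771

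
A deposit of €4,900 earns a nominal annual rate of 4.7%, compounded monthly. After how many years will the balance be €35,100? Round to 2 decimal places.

Periodic rate i = 0.047/12 = 0.00391667.
n = ln(35100/4900) / ln(1+0.00391667) = ln(7.16327) / 0.003909 = 503.6985 months
= 503.6985/12 years

41.97 years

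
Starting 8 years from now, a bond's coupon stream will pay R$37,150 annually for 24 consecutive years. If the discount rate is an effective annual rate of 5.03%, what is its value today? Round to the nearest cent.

Value one period before first payment (t=7): 37150 × [1 − (1+0.0503)^(−24)] / 0.0503 = 37150 × 13.758463 = 511,126.9049
Discount back 7 years: 511,126.9049 × (1+0.0503)^(−7) = 511,126.9049 × 0.709262 = 362,522.6815

R$362,522.68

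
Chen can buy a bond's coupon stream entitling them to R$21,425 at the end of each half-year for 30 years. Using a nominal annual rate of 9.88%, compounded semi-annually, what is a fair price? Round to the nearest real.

R$409,676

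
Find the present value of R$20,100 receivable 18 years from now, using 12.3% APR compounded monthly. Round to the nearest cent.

R$2,221.07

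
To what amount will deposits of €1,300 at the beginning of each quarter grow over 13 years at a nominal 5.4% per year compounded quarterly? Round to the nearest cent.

€98,409.31

With 4 periods per year: i = 0.0135, n = 52.
Accumulation factor s(52|0.0135) × (1+i) = 75.699470; FV = 1300 × 75.699470 = 98,409.3104
Payments are at the start of each period, so multiply by (1+i).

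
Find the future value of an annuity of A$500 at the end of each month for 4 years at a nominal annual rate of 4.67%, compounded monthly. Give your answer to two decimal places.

A$26,331.81

i = 0.0467/12 = 0.00389167 per month; n = 4·12 = 48.
FV = PMT · [(1+i)^n − 1] / i = 500 · 52.663622 = 26,331.8108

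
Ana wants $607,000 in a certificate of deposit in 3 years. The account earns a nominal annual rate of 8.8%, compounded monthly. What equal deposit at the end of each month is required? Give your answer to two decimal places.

$14,794.65

Periodic rate i = 0.088/12 = 0.00733333; n = 3 × 12 = 36 periods.
PMT = 607000 / ( [(1+0.00733333)^36 − 1] / 0.00733333 ) = 607000 / 41.028337 = 14,794.6529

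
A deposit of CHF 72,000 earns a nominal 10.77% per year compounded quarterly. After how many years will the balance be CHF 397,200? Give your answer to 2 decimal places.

Periodic rate i = 0.1077/4 = 0.026925.
(1+i)^n = 397200/72000 = 5.51667, so n = ln 5.51667 / ln 1.02693 = 64.2772 quarters
= 64.2772/4 years

16.07 years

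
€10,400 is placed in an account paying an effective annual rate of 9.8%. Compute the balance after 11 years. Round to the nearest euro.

FV = 10,400 × (1 + 0.098)^11 = 29,084.3311

€29,084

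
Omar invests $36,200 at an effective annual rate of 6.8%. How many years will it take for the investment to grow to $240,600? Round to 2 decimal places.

n = ln(240600/36200) / ln(1+0.068) = ln(6.64641) / 0.065788 = 28.7907 years

28.79 years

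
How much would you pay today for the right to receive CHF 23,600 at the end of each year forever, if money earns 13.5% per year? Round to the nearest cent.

PV = C/r = 23600/0.135 = 174,814.8148

CHF 174,814.81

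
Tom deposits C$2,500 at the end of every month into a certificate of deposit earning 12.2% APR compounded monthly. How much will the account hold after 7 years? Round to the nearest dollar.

C$329,242

i = 0.122/12 = 0.0101667 per month; n = 7·12 = 84.
FV = 2500 × [(1+0.0101667)^84 − 1] / 0.0101667 = 2500 × 131.696762 = 329,241.9040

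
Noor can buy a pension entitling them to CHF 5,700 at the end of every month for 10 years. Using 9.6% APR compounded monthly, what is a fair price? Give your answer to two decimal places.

Periodic rate i = 0.096/12 = 0.008; n = 10 × 12 = 120 periods.
PV = 5700 × [1 − (1+0.008)^(−120)] / 0.008 = 5700 × 76.955225 = 438,644.7850

CHF 438,644.79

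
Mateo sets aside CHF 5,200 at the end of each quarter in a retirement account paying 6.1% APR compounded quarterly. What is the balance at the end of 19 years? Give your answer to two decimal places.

CHF 736,179.23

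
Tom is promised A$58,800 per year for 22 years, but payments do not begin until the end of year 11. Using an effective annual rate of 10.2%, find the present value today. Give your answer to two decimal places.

A$192,492.29

PV at t=10 (ordinary 22-year annuity): 58800 × a(22|0.102) = 58800 × 8.646731 = 508,427.8042
PV₀ = 508,427.8042 / (1+0.102)^10 = 508,427.8042 / 2.641289 = 192,492.2937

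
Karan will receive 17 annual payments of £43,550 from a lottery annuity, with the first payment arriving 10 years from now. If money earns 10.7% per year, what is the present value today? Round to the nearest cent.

PV at t=9 (ordinary 17-year annuity): 43550 × a(17|0.107) = 43550 × 7.685800 = 334,716.5823
PV₀ = 334,716.5823 / (1+0.107)^9 = 334,716.5823 / 2.496483 = 134,075.2577

£134,075.26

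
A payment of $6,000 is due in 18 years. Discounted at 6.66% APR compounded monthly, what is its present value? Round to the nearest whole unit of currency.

$1,815

Periodic rate i = 0.0666/12 = 0.00555; n = 18 × 12 = 216 periods.
PV = FV·(1+i)^(−n) = 6,000 × 0.302557 = 1,815.3420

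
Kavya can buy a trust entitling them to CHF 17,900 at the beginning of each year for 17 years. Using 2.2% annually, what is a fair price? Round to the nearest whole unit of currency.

CHF 257,134

Annuity factor a(17|0.022) × (1+i) = 14.365043; PV = 17900 × 14.365043 = 257,134.2658
(Beginning-of-period payments → annuity-due factor ×(1+i).)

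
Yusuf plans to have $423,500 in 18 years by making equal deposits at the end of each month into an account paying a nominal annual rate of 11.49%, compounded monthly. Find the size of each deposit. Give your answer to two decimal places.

With 12 periods per year: i = 0.009575, n = 216.
PMT = 423500 / ( [(1+0.009575)^216 − 1] / 0.009575 ) = 423500 / 713.642061 = 593.4348

$593.43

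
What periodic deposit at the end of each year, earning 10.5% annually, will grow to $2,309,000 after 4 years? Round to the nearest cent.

FV-annuity factor = 4.675258; PMT = 2.309e+06 / 4.675258 = 493,876.5273

$493,876.53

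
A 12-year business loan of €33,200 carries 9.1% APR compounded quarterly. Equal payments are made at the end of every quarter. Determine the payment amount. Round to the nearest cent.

€1,143.83

i = 0.091/4 = 0.02275 per quarter; n = 12·4 = 48.
Annuity-PV factor = 29.025241; PMT = 33200 / 29.025241 = 1,143.8320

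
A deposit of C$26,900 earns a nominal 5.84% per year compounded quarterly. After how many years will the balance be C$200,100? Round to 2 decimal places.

Periodic rate i = 0.0584/4 = 0.0146.
(1+i)^n = 200100/26900 = 7.43866, so n = ln 7.43866 / ln 1.0146 = 138.4455 quarters
= 138.4455/4 years

34.61 years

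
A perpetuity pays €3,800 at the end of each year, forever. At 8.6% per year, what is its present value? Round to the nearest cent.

€44,186.05

PV = PMT / i = 3800 / 0.086 = 44,186.0465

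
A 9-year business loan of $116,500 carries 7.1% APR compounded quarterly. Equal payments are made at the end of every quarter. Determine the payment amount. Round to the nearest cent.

With 4 periods per year: i = 0.01775, n = 36.
PMT = 116500 / ( [1 − (1+0.01775)^(−36)] / 0.01775 ) = 116500 / 26.434554 = 4,407.1105

$4,407.11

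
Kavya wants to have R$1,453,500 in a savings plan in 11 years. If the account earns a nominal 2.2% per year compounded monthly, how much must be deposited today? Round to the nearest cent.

R$1,141,332.00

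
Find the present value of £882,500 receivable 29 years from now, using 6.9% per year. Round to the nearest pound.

PV = FV·(1+i)^(−n) = 882,500 × 0.144426 = 127,456.2871

£127,456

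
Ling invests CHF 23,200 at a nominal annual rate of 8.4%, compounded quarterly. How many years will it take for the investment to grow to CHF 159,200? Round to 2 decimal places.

Periodic rate i = 0.084/4 = 0.021.
n = ln(159200/23200) / ln(1+0.021) = ln(6.86207) / 0.020783 = 92.6744 quarters
= 92.6744/4 years

23.17 years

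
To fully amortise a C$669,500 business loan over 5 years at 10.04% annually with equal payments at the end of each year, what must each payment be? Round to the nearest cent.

Annuity-PV factor = 3.786916; PMT = 669500 / 3.786916 = 176,792.9236

C$176,792.92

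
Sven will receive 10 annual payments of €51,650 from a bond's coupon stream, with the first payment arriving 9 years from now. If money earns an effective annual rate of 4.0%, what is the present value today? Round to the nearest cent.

€306,106.42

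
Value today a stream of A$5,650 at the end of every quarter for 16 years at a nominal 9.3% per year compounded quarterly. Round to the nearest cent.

With 4 periods per year: i = 0.02325, n = 64.
PV = 5650 × [1 − (1+0.02325)^(−64)] / 0.02325 = 5650 × 33.131028 = 187,190.3098

A$187,190.31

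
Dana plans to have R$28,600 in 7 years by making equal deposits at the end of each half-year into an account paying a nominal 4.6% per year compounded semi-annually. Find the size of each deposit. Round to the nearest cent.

R$1,754.78

i = 0.046/2 = 0.023 per half-year; n = 7·2 = 14.
PMT = 28600 / ( [(1+0.023)^14 − 1] / 0.023 ) = 28600 / 16.298315 = 1,754.7826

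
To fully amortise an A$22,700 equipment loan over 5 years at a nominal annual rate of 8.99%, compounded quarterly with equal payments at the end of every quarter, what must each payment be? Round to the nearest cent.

A$1,421.64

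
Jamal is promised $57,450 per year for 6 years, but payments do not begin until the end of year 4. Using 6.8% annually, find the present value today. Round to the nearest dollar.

$226,186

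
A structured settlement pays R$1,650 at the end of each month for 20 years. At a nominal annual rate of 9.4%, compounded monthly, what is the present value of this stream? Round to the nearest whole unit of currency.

R$178,261

Periodic rate i = 0.094/12 = 0.00783333; n = 20 × 12 = 240 periods.
PV = PMT · [1 − (1+i)^(−n)] / i = 1650 · 108.036773 = 178,260.6748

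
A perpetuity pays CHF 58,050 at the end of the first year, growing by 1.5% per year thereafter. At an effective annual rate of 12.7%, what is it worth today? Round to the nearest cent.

CHF 518,303.57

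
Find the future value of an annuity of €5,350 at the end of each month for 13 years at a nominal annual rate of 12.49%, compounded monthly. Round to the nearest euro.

i = 0.1249/12 = 0.0104083 per month; n = 13·12 = 156.
FV = PMT · [(1+i)^n − 1] / i = 5350 · 387.135721 = 2,071,176.1067

€2,071,176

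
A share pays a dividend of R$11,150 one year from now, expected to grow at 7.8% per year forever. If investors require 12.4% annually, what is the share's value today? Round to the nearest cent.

PV = PMT / (i − g) = 11150 / (0.124 − 0.078) = 11150 / 0.046000 = 242,391.3043

R$242,391.30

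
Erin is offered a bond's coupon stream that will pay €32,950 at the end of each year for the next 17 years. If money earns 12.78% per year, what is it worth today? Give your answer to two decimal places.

€224,452.97

PV = 32950 × [1 − (1+0.1278)^(−17)] / 0.1278 = 32950 × 6.811926 = 224,452.9723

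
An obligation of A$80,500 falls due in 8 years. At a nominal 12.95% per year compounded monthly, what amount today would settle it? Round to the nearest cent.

A$28,726.14

i = 0.1295/12 = 0.0107917 per month; n = 8·12 = 96.
Discount factor = (1+0.0107917)^(−96) = 0.356846; PV = 80,500 × 0.356846 = 28,726.1361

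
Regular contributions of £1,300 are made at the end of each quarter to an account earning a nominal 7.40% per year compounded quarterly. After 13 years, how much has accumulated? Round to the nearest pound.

£112,012

Periodic rate i = 0.074/4 = 0.0185; n = 13 × 4 = 52 periods.
FV = 1300 × [(1+0.0185)^52 − 1] / 0.0185 = 1300 × 86.163377 = 112,012.3897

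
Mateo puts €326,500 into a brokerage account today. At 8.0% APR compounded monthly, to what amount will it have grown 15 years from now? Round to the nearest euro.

i = 0.08/12 = 0.00666667 per month; n = 15·12 = 180.
326,500 × (1+0.00666667)^180 = 326,500 × 3.306921 = 1,079,709.8624

€1,079,710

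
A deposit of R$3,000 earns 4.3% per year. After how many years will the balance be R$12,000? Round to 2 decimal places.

32.93 years

(1+i)^n = 12000/3000 = 4.00000, so n = ln 4.00000 / ln 1.043 = 32.9277 years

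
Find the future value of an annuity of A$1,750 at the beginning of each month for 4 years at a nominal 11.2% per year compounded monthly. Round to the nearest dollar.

With 12 periods per year: i = 0.00933333, n = 48.
Accumulation factor s(48|0.00933333) × (1+i) = 60.768718; FV = 1750 × 60.768718 = 106,345.2571
Payments are at the start of each period, so multiply by (1+i).

A$106,345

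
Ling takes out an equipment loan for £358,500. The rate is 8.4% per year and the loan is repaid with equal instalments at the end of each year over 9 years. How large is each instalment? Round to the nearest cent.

£58,346.74

PMT = 358500 / ( [1 − (1+0.084)^(−9)] / 0.084 ) = 358500 / 6.144302 = 58,346.7434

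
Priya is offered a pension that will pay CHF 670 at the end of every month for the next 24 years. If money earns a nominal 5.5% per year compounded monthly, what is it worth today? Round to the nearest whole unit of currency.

With 12 periods per year: i = 0.00458333, n = 288.
Annuity factor a(288|0.00458333) = 159.721715; PV = 670 × 159.721715 = 107,013.5488

CHF 107,014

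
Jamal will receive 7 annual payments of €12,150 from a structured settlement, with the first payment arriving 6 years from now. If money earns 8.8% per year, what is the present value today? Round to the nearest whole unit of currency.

PV at t=5 (ordinary 7-year annuity): 12150 × a(7|0.088) = 12150 × 5.066907 = 61,562.9143
PV₀ = 61,562.9143 / (1+0.088)^5 = 61,562.9143 / 1.524560 = 40,380.7791

€40,381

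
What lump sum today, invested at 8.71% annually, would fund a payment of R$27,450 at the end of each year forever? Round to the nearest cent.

PV = PMT / i = 27450 / 0.0871 = 315,154.9943

R$315,154.99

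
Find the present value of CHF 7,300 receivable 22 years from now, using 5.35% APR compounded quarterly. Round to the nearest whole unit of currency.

With 4 periods per year: i = 0.013375, n = 88.
Discount factor = (1+0.013375)^(−88) = 0.310616; PV = 7,300 × 0.310616 = 2,267.4958

CHF 2,267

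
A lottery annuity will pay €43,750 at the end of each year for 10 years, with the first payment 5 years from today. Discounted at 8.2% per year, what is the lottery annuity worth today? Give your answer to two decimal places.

€212,270.00

Value one period before first payment (t=4): 43750 × [1 − (1+0.082)^(−10)] / 0.082 = 43750 × 6.649969 = 290,936.1381
PV₀ = 290,936.1381 / (1+0.082)^4 = 290,936.1381 / 1.370595 = 212,270.0033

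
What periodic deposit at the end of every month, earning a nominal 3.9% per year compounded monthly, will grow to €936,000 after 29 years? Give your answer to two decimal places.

i = 0.039/12 = 0.00325 per month; n = 29·12 = 348.
PMT = 936000 / ( [(1+0.00325)^348 − 1] / 0.00325 ) = 936000 / 644.023415 = 1,453.3633

€1,453.36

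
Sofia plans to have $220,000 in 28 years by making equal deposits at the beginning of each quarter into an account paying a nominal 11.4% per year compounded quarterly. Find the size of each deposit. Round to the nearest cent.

$273.69

With 4 periods per year: i = 0.0285, n = 112.
FV-annuity factor × (1+i) = 803.837442; PMT = 220000 / 803.837442 = 273.6872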